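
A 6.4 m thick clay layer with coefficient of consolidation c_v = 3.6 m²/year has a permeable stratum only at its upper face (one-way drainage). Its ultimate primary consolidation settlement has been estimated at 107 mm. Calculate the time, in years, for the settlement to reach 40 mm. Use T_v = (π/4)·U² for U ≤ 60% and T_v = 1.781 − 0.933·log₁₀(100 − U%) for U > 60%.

Drainage path length: H_d = H = 6.4 m (single drainage).
U = S(t)/S_ult = 40/107 = 0.3738.
U ≤ 60%: T_v = (π/4)·U² = (π/4)×0.37383² = 0.10976.
t = T_v·H_d²/c_v = 0.10976×6.4²/3.6 = 1.249 years.

t ≈ 1.25 years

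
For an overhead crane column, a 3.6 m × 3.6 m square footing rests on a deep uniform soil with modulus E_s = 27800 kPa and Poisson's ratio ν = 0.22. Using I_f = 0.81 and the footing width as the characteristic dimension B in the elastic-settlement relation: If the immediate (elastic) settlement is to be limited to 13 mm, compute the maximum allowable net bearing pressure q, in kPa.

S_e = q·B·(1−ν²)/E_s · I_f  ⇒  q = S_e·E_s / (B·(1−ν²)·I_f).
q = 0.013 × 27800 / (3.6 × 0.9516 × 0.81) = 130.2 kPa

q ≈ 130 kPa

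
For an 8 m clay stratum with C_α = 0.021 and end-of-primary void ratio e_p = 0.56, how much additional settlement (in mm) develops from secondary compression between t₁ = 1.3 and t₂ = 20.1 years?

S_s ≈ 128 mm

Secondary compression: S_s = C_α·H/(1+e_p)·log₁₀(t₂/t₁)
S_s = 0.021×8/(1+0.56)×log₁₀(20.1/1.3)
    = 0.1077 × 1.189 = 0.1281 m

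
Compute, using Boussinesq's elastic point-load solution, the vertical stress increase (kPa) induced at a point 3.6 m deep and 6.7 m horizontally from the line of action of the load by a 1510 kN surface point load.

Boussinesq vertical stress below a point load on an elastic half-space:
Δσ_z = 3P/(2πz²) · [1 + (r/z)²]^(−5/2)
r/z = 6.7/3.6 = 1.8611; [1+(r/z)²]^(−5/2) = 0.023755.
Δσ_z = 3×1510/(2π×3.6²) × 0.023755 = 55.631 × 0.023755 = 1.322 kPa

Δσ_z ≈ 1.32 kPa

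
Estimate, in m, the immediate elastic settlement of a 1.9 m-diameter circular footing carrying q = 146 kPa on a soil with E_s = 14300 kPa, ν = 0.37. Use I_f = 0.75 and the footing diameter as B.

S_e ≈ 0.0126 m

Immediate (elastic) settlement: S_e = q·B·(1−ν²)/E_s · I_f.
S_e = 146 × 1.9 × (1 − 0.37²) / 14300 × 0.75
    = 146 × 1.9 × 0.8631 / 14300 × 0.75
    = 0.01256 m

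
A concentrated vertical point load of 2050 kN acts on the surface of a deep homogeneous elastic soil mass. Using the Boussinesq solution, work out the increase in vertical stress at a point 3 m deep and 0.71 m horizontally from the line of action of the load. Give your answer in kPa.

Δσ_z ≈ 94.9 kPa

Boussinesq vertical stress below a point load on an elastic half-space:
Δσ_z = 3P/(2πz²) · [1 + (r/z)²]^(−5/2)
r/z = 0.71/3 = 0.23667; [1+(r/z)²]^(−5/2) = 0.87263.
Δσ_z = 3×2050/(2π×3²) × 0.87263 = 108.76 × 0.87263 = 94.91 kPa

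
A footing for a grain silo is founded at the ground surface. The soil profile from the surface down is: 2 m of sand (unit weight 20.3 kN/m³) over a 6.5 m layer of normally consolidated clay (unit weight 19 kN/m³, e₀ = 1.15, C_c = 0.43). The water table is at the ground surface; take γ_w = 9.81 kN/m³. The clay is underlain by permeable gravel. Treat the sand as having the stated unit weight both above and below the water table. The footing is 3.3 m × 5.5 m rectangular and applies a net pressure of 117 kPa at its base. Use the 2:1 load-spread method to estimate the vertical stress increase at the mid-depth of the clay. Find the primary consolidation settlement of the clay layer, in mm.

Mid-depth of clay below the ground surface: z = 2 + 6.5/2 = 5.25 m.
Total vertical stress at mid-clay: σ_v = 20.3×2 + 19×3.25 = 102.35 kPa.
Pore pressure: u = 9.81×(5.25 − 0) = 51.503 kPa.
Initial effective stress: σ'_0 = σ_v − u = 102.35 − 51.503 = 50.847 kPa.
Stress increase at mid-clay by the 2:1 spreading method:
Δσ = qBL/((B+z)(L+z)) = 117×3.3×5.5/((3.3+5.25)(5.5+5.25)) = 23.104 kPa
Final effective stress: σ'_f = σ'_0 + Δσ = 50.847 + 23.104 = 73.951 kPa.
Normally consolidated clay, so the full stress increment lies on the virgin compression line:
S_c = C_c·H/(1+e₀)·log₁₀(σ'_f/σ'_0) = 0.43×6.5/(1+1.15)×log₁₀(73.951/50.847)
    = 1.3 × 0.16268 = 0.2115 m

S_c ≈ 211 mm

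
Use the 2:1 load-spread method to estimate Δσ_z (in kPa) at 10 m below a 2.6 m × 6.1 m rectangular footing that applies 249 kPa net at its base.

By the 2:1 method the load spreads at 1 horizontal : 2 vertical, so at depth z the loaded area has grown by z in each plan dimension:
Δσ = qBL/((B+z)(L+z)) = 249×2.6×6.1/((2.6+10)(6.1+10)) = 19.467 kPa

Δσ_z ≈ 19.5 kPa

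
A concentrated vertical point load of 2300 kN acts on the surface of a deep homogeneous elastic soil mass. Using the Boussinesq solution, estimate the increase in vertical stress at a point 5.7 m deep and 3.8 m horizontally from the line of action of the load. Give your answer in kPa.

Boussinesq vertical stress below a point load on an elastic half-space:
Δσ_z = 3P/(2πz²) · [1 + (r/z)²]^(−5/2)
r/z = 3.8/5.7 = 0.66667; [1+(r/z)²]^(−5/2) = 0.39879.
Δσ_z = 3×2300/(2π×5.7²) × 0.39879 = 33.8 × 0.39879 = 13.48 kPa

Δσ_z ≈ 13.5 kPa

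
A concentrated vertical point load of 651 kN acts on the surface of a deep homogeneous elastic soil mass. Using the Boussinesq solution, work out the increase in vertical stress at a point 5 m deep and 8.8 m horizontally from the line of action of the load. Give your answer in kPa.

Δσ_z ≈ 0.366 kPa

Boussinesq vertical stress below a point load on an elastic half-space:
Δσ_z = 3P/(2πz²) · [1 + (r/z)²]^(−5/2)
r/z = 8.8/5 = 1.76; [1+(r/z)²]^(−5/2) = 0.029422.
Δσ_z = 3×651/(2π×5²) × 0.029422 = 12.433 × 0.029422 = 0.3658 kPa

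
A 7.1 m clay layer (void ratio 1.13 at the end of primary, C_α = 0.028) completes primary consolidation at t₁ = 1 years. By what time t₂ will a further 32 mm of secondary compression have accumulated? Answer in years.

t₂ ≈ 2.2 years

S_s = C_α·H/(1+e_p)·log₁₀(t₂/t₁) ⇒ log₁₀(t₂/t₁) = S_s·(1+e_p)/(C_α·H).
log₁₀(t₂/t₁) = 0.032 × (1+1.13) / (0.028×7.1) = 0.3429
t₂ = t₁ × 10^0.3429 = 1 × 2.202 = 2.202 years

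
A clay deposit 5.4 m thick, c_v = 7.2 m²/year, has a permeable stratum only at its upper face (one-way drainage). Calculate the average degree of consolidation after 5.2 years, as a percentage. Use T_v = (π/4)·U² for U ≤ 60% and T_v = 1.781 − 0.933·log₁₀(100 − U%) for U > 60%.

U ≈ 96.6 %

Drainage path length: H_d = H = 5.4 m (single drainage).
T_v = c_v·t/H_d² = 7.2×5.2/5.4² = 1.284.
T_v = 1.284 corresponds to the U > 60% branch:
U = 1 − 10^((1.781 − T_v)/0.933)/100 = 0.9659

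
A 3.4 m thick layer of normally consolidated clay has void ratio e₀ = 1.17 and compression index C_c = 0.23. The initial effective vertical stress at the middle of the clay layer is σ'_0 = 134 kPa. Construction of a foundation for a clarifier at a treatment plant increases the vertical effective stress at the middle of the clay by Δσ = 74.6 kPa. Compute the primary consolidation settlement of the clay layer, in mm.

Final effective stress: σ'_f = σ'_0 + Δσ = 134 + 74.6 = 208.6 kPa.
Normally consolidated clay, so the full stress increment lies on the virgin compression line:
S_c = C_c·H/(1+e₀)·log₁₀(σ'_f/σ'_0) = 0.23×3.4/(1+1.17)×log₁₀(208.6/134)
    = 0.36037 × 0.19221 = 0.06927 m

S_c ≈ 69.3 mm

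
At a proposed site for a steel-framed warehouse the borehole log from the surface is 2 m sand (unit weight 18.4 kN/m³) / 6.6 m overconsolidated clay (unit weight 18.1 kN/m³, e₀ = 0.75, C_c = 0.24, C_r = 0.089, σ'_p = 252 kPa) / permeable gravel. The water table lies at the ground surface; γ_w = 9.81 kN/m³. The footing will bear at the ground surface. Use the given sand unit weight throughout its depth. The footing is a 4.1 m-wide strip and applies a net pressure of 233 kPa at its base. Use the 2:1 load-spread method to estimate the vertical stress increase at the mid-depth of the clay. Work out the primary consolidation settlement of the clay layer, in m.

S_c ≈ 0.173 m

Mid-depth of clay below the ground surface: z = 2 + 6.6/2 = 5.3 m.
Total vertical stress at mid-clay: σ_v = 18.4×2 + 18.1×3.3 = 96.53 kPa.
Pore pressure: u = 9.81×(5.3 − 0) = 51.993 kPa.
Initial effective stress: σ'_0 = σ_v − u = 96.53 − 51.993 = 44.537 kPa.
Stress increase at mid-clay by the 2:1 spreading method:
Δσ = qB/(B+z) = 233×4.1/(4.1+5.3) = 101.63 kPa
Final effective stress: σ'_f = 44.537 + 101.63 = 146.17 kPa.
σ'_f = 146.17 ≤ σ'_p = 252 kPa, so the clay remains overconsolidated and only the recompression index applies:
S_c = C_r·H/(1+e₀)·log₁₀(σ'_f/σ'_0) = 0.089×6.6/1.75×log₁₀(146.17/44.537)
    = 0.33565 × 0.51614 = 0.1732 m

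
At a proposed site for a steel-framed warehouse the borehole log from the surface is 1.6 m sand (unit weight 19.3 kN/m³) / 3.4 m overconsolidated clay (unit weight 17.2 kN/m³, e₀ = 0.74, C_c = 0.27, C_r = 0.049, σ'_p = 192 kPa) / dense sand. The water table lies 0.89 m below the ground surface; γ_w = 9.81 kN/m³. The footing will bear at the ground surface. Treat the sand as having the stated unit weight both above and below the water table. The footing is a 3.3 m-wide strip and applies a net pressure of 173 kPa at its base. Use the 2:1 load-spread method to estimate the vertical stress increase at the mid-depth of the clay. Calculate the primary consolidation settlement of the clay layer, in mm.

S_c ≈ 50.5 mm

Mid-depth of clay below the ground surface: z = 1.6 + 3.4/2 = 3.3 m.
Total vertical stress at mid-clay: σ_v = 19.3×1.6 + 17.2×1.7 = 60.12 kPa.
Pore pressure: u = 9.81×(3.3 − 0.89) = 23.642 kPa.
Initial effective stress: σ'_0 = σ_v − u = 60.12 − 23.642 = 36.478 kPa.
Stress increase at mid-clay by the 2:1 spreading method:
Δσ = qB/(B+z) = 173×3.3/(3.3+3.3) = 86.5 kPa
Final effective stress: σ'_f = 36.478 + 86.5 = 122.98 kPa.
σ'_f = 122.98 ≤ σ'_p = 192 kPa, so the clay remains overconsolidated and only the recompression index applies:
S_c = C_r·H/(1+e₀)·log₁₀(σ'_f/σ'_0) = 0.049×3.4/1.74×log₁₀(122.98/36.478)
    = 0.095746 × 0.5278 = 0.05053 m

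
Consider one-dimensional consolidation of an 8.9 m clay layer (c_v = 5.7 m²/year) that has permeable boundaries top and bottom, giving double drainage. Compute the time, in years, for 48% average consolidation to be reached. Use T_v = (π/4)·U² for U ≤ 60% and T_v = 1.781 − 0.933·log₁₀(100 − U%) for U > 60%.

Drainage path length: H_d = H/2 = 4.45 m (double drainage).
U ≤ 60%: T_v = (π/4)·U² = (π/4)×0.48² = 0.18096.
t = T_v·H_d²/c_v = 0.18096×4.45²/5.7 = 0.6287 years.

t ≈ 0.629 years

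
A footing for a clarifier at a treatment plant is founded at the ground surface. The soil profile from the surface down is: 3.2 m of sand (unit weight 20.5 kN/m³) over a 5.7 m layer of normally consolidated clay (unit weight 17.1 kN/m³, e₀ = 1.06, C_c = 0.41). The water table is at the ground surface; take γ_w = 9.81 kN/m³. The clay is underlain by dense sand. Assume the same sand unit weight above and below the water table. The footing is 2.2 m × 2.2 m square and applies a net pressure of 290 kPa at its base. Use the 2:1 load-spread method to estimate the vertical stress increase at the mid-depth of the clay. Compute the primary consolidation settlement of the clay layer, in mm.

S_c ≈ 157 mm

Mid-depth of clay below the ground surface: z = 3.2 + 5.7/2 = 6.05 m.
Total vertical stress at mid-clay: σ_v = 20.5×3.2 + 17.1×2.85 = 114.34 kPa.
Pore pressure: u = 9.81×(6.05 − 0) = 59.351 kPa.
Initial effective stress: σ'_0 = σ_v − u = 114.34 − 59.351 = 54.989 kPa.
Stress increase at mid-clay by the 2:1 spreading method:
Δσ = qBL/((B+z)(L+z)) = 290×2.2×2.2/((2.2+6.05)(2.2+6.05)) = 20.622 kPa
Final effective stress: σ'_f = σ'_0 + Δσ = 54.989 + 20.622 = 75.611 kPa.
Normally consolidated clay, so the full stress increment lies on the virgin compression line:
S_c = C_c·H/(1+e₀)·log₁₀(σ'_f/σ'_0) = 0.41×5.7/(1+1.06)×log₁₀(75.611/54.989)
    = 1.1345 × 0.13831 = 0.1569 m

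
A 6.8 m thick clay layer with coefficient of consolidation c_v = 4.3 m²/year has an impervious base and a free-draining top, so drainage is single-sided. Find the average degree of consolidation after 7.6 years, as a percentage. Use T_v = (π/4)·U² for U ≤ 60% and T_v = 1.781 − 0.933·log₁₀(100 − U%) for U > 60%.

U ≈ 85.8 %

Drainage path length: H_d = H = 6.8 m (single drainage).
T_v = c_v·t/H_d² = 4.3×7.6/6.8² = 0.70675.
T_v = 0.70675 corresponds to the U > 60% branch:
U = 1 − 10^((1.781 − T_v)/0.933)/100 = 0.8583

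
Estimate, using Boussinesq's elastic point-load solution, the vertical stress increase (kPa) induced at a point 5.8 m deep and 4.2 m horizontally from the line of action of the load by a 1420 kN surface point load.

Boussinesq vertical stress below a point load on an elastic half-space:
Δσ_z = 3P/(2πz²) · [1 + (r/z)²]^(−5/2)
r/z = 4.2/5.8 = 0.72414; [1+(r/z)²]^(−5/2) = 0.34855.
Δσ_z = 3×1420/(2π×5.8²) × 0.34855 = 20.155 × 0.34855 = 7.025 kPa

Δσ_z ≈ 7.03 kPa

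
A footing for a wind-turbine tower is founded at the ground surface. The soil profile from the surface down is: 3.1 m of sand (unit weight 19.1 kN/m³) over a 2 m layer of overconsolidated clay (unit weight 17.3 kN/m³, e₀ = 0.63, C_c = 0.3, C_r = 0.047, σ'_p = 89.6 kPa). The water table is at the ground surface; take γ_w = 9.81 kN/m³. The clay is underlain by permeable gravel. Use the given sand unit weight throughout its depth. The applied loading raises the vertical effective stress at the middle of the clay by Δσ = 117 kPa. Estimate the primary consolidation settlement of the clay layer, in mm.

S_c ≈ 108 mm

Mid-depth of clay below the ground surface: z = 3.1 + 2/2 = 4.1 m.
Total vertical stress at mid-clay: σ_v = 19.1×3.1 + 17.3×1 = 76.51 kPa.
Pore pressure: u = 9.81×(4.1 − 0) = 40.221 kPa.
Initial effective stress: σ'_0 = σ_v − u = 76.51 − 40.221 = 36.289 kPa.
Final effective stress: σ'_f = 36.289 + 117 = 153.29 kPa.
σ'_f = 153.29 > σ'_p = 89.6 kPa, so the stress path crosses the preconsolidation pressure — recompression up to σ'_p, then virgin compression beyond:
S_c = H/(1+e₀)·[C_r·log₁₀(σ'_p/σ'_0) + C_c·log₁₀(σ'_f/σ'_p)]
    = 2/1.63 × [0.047×log₁₀(89.6/36.289) + 0.3×log₁₀(153.29/89.6)]
    = 1.227 × [0.018449 + 0.069962] = 0.1085 m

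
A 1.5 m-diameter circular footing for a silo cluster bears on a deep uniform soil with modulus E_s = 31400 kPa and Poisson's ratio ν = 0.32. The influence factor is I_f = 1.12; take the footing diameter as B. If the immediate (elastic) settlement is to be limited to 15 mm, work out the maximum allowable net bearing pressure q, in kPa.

S_e = q·B·(1−ν²)/E_s · I_f  ⇒  q = S_e·E_s / (B·(1−ν²)·I_f).
q = 0.015 × 31400 / (1.5 × 0.8976 × 1.12) = 312.3 kPa

q ≈ 312 kPa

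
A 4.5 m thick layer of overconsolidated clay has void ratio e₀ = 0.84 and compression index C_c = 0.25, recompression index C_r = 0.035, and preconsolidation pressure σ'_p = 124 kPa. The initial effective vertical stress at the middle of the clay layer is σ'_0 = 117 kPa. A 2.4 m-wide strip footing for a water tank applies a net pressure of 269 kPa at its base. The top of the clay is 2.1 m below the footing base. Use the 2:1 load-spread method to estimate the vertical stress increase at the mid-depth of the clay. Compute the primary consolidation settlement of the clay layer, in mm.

Mid-depth of clay below the footing base: z = 2.1 + 4.5/2 = 4.35 m.
Stress increase at mid-clay by the 2:1 spreading method:
Δσ = qB/(B+z) = 269×2.4/(2.4+4.35) = 95.644 kPa
Final effective stress: σ'_f = 117 + 95.644 = 212.64 kPa.
σ'_f = 212.64 > σ'_p = 124 kPa, so the stress path crosses the preconsolidation pressure — recompression up to σ'_p, then virgin compression beyond:
S_c = H/(1+e₀)·[C_r·log₁₀(σ'_p/σ'_0) + C_c·log₁₀(σ'_f/σ'_p)]
    = 4.5/1.84 × [0.035×log₁₀(124/117) + 0.25×log₁₀(212.64/124)]
    = 2.4457 × [0.00088325 + 0.058556] = 0.1454 m

S_c ≈ 145 mm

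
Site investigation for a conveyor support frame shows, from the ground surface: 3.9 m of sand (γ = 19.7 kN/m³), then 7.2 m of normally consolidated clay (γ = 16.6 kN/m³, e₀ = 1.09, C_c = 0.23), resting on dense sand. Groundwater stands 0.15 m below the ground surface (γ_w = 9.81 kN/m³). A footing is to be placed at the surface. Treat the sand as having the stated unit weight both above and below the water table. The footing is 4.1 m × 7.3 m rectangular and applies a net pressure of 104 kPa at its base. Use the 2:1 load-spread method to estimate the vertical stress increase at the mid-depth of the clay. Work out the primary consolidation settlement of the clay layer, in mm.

S_c ≈ 85.3 mm

Mid-depth of clay below the ground surface: z = 3.9 + 7.2/2 = 7.5 m.
Total vertical stress at mid-clay: σ_v = 19.7×3.9 + 16.6×3.6 = 136.59 kPa.
Pore pressure: u = 9.81×(7.5 − 0.15) = 72.103 kPa.
Initial effective stress: σ'_0 = σ_v − u = 136.59 − 72.103 = 64.487 kPa.
Stress increase at mid-clay by the 2:1 spreading method:
Δσ = qBL/((B+z)(L+z)) = 104×4.1×7.3/((4.1+7.5)(7.3+7.5)) = 18.131 kPa
Final effective stress: σ'_f = σ'_0 + Δσ = 64.487 + 18.131 = 82.618 kPa.
Normally consolidated clay, so the full stress increment lies on the virgin compression line:
S_c = C_c·H/(1+e₀)·log₁₀(σ'_f/σ'_0) = 0.23×7.2/(1+1.09)×log₁₀(82.618/64.487)
    = 0.79234 × 0.1076 = 0.08526 m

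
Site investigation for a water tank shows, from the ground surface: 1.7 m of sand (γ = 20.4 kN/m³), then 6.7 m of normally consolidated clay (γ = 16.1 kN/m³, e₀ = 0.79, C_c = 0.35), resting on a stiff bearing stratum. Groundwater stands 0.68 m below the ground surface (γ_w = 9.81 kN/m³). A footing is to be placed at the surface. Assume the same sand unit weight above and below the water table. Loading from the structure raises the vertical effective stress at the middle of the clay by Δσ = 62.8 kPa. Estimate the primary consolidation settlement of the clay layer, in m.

S_c ≈ 0.492 m

Mid-depth of clay below the ground surface: z = 1.7 + 6.7/2 = 5.05 m.
Total vertical stress at mid-clay: σ_v = 20.4×1.7 + 16.1×3.35 = 88.615 kPa.
Pore pressure: u = 9.81×(5.05 − 0.68) = 42.87 kPa.
Initial effective stress: σ'_0 = σ_v − u = 88.615 − 42.87 = 45.745 kPa.
Final effective stress: σ'_f = σ'_0 + Δσ = 45.745 + 62.8 = 108.54 kPa.
Normally consolidated clay, so the full stress increment lies on the virgin compression line:
S_c = C_c·H/(1+e₀)·log₁₀(σ'_f/σ'_0) = 0.35×6.7/(1+0.79)×log₁₀(108.54/45.745)
    = 1.3101 × 0.37525 = 0.4916 m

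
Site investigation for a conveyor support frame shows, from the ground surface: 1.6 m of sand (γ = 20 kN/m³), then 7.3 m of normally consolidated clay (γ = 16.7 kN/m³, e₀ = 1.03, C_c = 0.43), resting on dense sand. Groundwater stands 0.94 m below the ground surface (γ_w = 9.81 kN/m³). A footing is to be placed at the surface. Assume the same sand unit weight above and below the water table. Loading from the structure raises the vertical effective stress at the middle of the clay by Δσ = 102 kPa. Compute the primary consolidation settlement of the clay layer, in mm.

Mid-depth of clay below the ground surface: z = 1.6 + 7.3/2 = 5.25 m.
Total vertical stress at mid-clay: σ_v = 20×1.6 + 16.7×3.65 = 92.955 kPa.
Pore pressure: u = 9.81×(5.25 − 0.94) = 42.281 kPa.
Initial effective stress: σ'_0 = σ_v − u = 92.955 − 42.281 = 50.674 kPa.
Final effective stress: σ'_f = σ'_0 + Δσ = 50.674 + 102 = 152.67 kPa.
Normally consolidated clay, so the full stress increment lies on the virgin compression line:
S_c = C_c·H/(1+e₀)·log₁₀(σ'_f/σ'_0) = 0.43×7.3/(1+1.03)×log₁₀(152.67/50.674)
    = 1.5463 × 0.47897 = 0.7406 m

S_c ≈ 741 mm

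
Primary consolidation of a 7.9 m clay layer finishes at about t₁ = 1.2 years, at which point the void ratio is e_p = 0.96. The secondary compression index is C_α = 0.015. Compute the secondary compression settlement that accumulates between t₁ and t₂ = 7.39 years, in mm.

S_s ≈ 47.7 mm

Secondary compression: S_s = C_α·H/(1+e_p)·log₁₀(t₂/t₁)
S_s = 0.015×7.9/(1+0.96)×log₁₀(7.39/1.2)
    = 0.06046 × 0.7895 = 0.04773 m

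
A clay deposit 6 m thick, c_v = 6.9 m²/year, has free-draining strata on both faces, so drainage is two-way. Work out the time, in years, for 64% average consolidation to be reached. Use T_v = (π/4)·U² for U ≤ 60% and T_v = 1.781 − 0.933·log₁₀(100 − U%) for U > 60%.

t ≈ 0.429 years

Drainage path length: H_d = H/2 = 3 m (double drainage).
U > 60%: T_v = 1.781 − 0.933·log₁₀(100 − 64) = 0.32897.
t = T_v·H_d²/c_v = 0.32897×3²/6.9 = 0.4291 years.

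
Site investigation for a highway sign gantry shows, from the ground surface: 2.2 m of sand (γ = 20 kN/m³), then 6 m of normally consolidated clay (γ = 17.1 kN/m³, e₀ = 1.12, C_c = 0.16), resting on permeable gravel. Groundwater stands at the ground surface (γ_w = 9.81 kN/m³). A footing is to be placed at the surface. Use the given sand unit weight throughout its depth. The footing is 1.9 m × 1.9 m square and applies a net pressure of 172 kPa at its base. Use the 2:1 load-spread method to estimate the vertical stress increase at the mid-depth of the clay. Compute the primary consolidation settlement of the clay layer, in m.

S_c ≈ 0.0483 m

Mid-depth of clay below the ground surface: z = 2.2 + 6/2 = 5.2 m.
Total vertical stress at mid-clay: σ_v = 20×2.2 + 17.1×3 = 95.3 kPa.
Pore pressure: u = 9.81×(5.2 − 0) = 51.012 kPa.
Initial effective stress: σ'_0 = σ_v − u = 95.3 − 51.012 = 44.288 kPa.
Stress increase at mid-clay by the 2:1 spreading method:
Δσ = qBL/((B+z)(L+z)) = 172×1.9×1.9/((1.9+5.2)(1.9+5.2)) = 12.317 kPa
Final effective stress: σ'_f = σ'_0 + Δσ = 44.288 + 12.317 = 56.605 kPa.
Normally consolidated clay, so the full stress increment lies on the virgin compression line:
S_c = C_c·H/(1+e₀)·log₁₀(σ'_f/σ'_0) = 0.16×6/(1+1.12)×log₁₀(56.605/44.288)
    = 0.45283 × 0.10657 = 0.04826 m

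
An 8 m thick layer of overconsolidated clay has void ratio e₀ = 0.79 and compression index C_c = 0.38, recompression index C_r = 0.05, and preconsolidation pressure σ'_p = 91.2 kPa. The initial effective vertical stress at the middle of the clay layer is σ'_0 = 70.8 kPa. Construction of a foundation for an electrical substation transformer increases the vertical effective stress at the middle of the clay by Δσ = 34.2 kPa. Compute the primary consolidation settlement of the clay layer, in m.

S_c ≈ 0.129 m

Final effective stress: σ'_f = 70.8 + 34.2 = 105 kPa.
σ'_f = 105 > σ'_p = 91.2 kPa, so the stress path crosses the preconsolidation pressure — recompression up to σ'_p, then virgin compression beyond:
S_c = H/(1+e₀)·[C_r·log₁₀(σ'_p/σ'_0) + C_c·log₁₀(σ'_f/σ'_p)]
    = 8/1.79 × [0.05×log₁₀(91.2/70.8) + 0.38×log₁₀(105/91.2)]
    = 4.4693 × [0.0054981 + 0.023254] = 0.1285 m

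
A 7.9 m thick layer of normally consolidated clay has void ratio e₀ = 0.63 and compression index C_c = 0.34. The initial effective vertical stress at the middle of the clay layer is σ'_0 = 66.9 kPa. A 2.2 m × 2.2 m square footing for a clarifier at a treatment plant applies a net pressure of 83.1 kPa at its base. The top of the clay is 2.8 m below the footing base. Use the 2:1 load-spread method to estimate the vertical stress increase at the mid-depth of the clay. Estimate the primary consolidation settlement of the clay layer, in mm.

S_c ≈ 51.8 mm

Mid-depth of clay below the footing base: z = 2.8 + 7.9/2 = 6.75 m.
Stress increase at mid-clay by the 2:1 spreading method:
Δσ = qBL/((B+z)(L+z)) = 83.1×2.2×2.2/((2.2+6.75)(2.2+6.75)) = 5.0211 kPa
Final effective stress: σ'_f = σ'_0 + Δσ = 66.9 + 5.0211 = 71.921 kPa.
Normally consolidated clay, so the full stress increment lies on the virgin compression line:
S_c = C_c·H/(1+e₀)·log₁₀(σ'_f/σ'_0) = 0.34×7.9/(1+0.63)×log₁₀(71.921/66.9)
    = 1.6479 × 0.03143 = 0.05179 m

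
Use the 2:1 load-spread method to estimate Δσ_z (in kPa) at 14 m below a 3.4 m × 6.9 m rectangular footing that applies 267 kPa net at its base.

Δσ_z ≈ 17.2 kPa

By the 2:1 method the load spreads at 1 horizontal : 2 vertical, so at depth z the loaded area has grown by z in each plan dimension:
Δσ = qBL/((B+z)(L+z)) = 267×3.4×6.9/((3.4+14)(6.9+14)) = 17.224 kPa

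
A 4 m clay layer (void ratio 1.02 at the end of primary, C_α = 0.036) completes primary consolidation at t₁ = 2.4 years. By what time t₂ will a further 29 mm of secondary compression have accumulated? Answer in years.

t₂ ≈ 6.12 years

S_s = C_α·H/(1+e_p)·log₁₀(t₂/t₁) ⇒ log₁₀(t₂/t₁) = S_s·(1+e_p)/(C_α·H).
log₁₀(t₂/t₁) = 0.029 × (1+1.02) / (0.036×4) = 0.4068
t₂ = t₁ × 10^0.4068 = 2.4 × 2.552 = 6.124 years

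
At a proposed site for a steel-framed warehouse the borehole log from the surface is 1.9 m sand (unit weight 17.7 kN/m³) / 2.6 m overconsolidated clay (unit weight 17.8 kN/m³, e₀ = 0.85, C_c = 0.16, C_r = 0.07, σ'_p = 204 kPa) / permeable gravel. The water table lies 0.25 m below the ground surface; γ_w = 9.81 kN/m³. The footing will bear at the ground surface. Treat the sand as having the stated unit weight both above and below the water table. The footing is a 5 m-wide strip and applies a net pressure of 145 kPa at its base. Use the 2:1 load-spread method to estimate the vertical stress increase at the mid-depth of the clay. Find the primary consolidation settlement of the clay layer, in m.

Mid-depth of clay below the ground surface: z = 1.9 + 2.6/2 = 3.2 m.
Total vertical stress at mid-clay: σ_v = 17.7×1.9 + 17.8×1.3 = 56.77 kPa.
Pore pressure: u = 9.81×(3.2 − 0.25) = 28.94 kPa.
Initial effective stress: σ'_0 = σ_v − u = 56.77 − 28.94 = 27.83 kPa.
Stress increase at mid-clay by the 2:1 spreading method:
Δσ = qB/(B+z) = 145×5/(5+3.2) = 88.415 kPa
Final effective stress: σ'_f = 27.83 + 88.415 = 116.25 kPa.
σ'_f = 116.25 ≤ σ'_p = 204 kPa, so the clay remains overconsolidated and only the recompression index applies:
S_c = C_r·H/(1+e₀)·log₁₀(σ'_f/σ'_0) = 0.07×2.6/1.85×log₁₀(116.25/27.83)
    = 0.098378 × 0.62088 = 0.06108 m

S_c ≈ 0.0611 m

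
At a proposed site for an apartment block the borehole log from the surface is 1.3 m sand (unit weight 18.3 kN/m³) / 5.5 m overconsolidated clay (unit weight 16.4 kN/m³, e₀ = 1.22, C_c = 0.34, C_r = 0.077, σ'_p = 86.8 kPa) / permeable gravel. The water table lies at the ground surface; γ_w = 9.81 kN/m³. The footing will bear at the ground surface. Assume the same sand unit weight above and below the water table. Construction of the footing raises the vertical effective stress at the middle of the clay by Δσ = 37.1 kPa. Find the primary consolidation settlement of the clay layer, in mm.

Mid-depth of clay below the ground surface: z = 1.3 + 5.5/2 = 4.05 m.
Total vertical stress at mid-clay: σ_v = 18.3×1.3 + 16.4×2.75 = 68.89 kPa.
Pore pressure: u = 9.81×(4.05 − 0) = 39.73 kPa.
Initial effective stress: σ'_0 = σ_v − u = 68.89 − 39.73 = 29.16 kPa.
Final effective stress: σ'_f = 29.16 + 37.1 = 66.26 kPa.
σ'_f = 66.26 ≤ σ'_p = 86.8 kPa, so the clay remains overconsolidated and only the recompression index applies:
S_c = C_r·H/(1+e₀)·log₁₀(σ'_f/σ'_0) = 0.077×5.5/2.22×log₁₀(66.26/29.16)
    = 0.19077 × 0.35646 = 0.068 m

S_c ≈ 68 mm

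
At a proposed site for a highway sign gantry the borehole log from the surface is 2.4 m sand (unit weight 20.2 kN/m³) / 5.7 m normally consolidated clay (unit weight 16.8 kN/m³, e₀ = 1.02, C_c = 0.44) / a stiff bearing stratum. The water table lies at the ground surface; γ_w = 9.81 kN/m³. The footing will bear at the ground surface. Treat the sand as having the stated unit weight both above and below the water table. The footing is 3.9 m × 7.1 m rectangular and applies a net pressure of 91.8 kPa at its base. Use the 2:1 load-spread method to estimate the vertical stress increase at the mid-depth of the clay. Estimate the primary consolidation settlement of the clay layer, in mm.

S_c ≈ 219 mm

Mid-depth of clay below the ground surface: z = 2.4 + 5.7/2 = 5.25 m.
Total vertical stress at mid-clay: σ_v = 20.2×2.4 + 16.8×2.85 = 96.36 kPa.
Pore pressure: u = 9.81×(5.25 − 0) = 51.503 kPa.
Initial effective stress: σ'_0 = σ_v − u = 96.36 − 51.503 = 44.857 kPa.
Stress increase at mid-clay by the 2:1 spreading method:
Δσ = qBL/((B+z)(L+z)) = 91.8×3.9×7.1/((3.9+5.25)(7.1+5.25)) = 22.495 kPa
Final effective stress: σ'_f = σ'_0 + Δσ = 44.857 + 22.495 = 67.352 kPa.
Normally consolidated clay, so the full stress increment lies on the virgin compression line:
S_c = C_c·H/(1+e₀)·log₁₀(σ'_f/σ'_0) = 0.44×5.7/(1+1.02)×log₁₀(67.352/44.857)
    = 1.2416 × 0.17652 = 0.2192 m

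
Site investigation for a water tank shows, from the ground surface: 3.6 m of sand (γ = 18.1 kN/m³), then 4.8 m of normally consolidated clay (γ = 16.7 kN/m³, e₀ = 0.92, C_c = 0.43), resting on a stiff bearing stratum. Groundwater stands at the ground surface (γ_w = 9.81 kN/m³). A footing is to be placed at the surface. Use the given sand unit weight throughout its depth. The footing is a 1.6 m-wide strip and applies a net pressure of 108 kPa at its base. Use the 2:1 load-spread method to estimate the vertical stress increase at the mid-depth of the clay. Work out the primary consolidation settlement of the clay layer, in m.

S_c ≈ 0.186 m

Mid-depth of clay below the ground surface: z = 3.6 + 4.8/2 = 6 m.
Total vertical stress at mid-clay: σ_v = 18.1×3.6 + 16.7×2.4 = 105.24 kPa.
Pore pressure: u = 9.81×(6 − 0) = 58.86 kPa.
Initial effective stress: σ'_0 = σ_v − u = 105.24 − 58.86 = 46.38 kPa.
Stress increase at mid-clay by the 2:1 spreading method:
Δσ = qB/(B+z) = 108×1.6/(1.6+6) = 22.737 kPa
Final effective stress: σ'_f = σ'_0 + Δσ = 46.38 + 22.737 = 69.117 kPa.
Normally consolidated clay, so the full stress increment lies on the virgin compression line:
S_c = C_c·H/(1+e₀)·log₁₀(σ'_f/σ'_0) = 0.43×4.8/(1+0.92)×log₁₀(69.117/46.38)
    = 1.075 × 0.17325 = 0.1862 m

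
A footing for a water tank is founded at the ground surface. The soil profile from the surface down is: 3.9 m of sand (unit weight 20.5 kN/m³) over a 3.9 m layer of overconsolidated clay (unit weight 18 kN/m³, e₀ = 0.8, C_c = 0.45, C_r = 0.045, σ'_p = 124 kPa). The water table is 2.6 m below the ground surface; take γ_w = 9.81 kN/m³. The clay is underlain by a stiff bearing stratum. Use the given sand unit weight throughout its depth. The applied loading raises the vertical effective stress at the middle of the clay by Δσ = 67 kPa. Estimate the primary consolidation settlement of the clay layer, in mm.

Mid-depth of clay below the ground surface: z = 3.9 + 3.9/2 = 5.85 m.
Total vertical stress at mid-clay: σ_v = 20.5×3.9 + 18×1.95 = 115.05 kPa.
Pore pressure: u = 9.81×(5.85 − 2.6) = 31.883 kPa.
Initial effective stress: σ'_0 = σ_v − u = 115.05 − 31.883 = 83.167 kPa.
Final effective stress: σ'_f = 83.167 + 67 = 150.17 kPa.
σ'_f = 150.17 > σ'_p = 124 kPa, so the stress path crosses the preconsolidation pressure — recompression up to σ'_p, then virgin compression beyond:
S_c = H/(1+e₀)·[C_r·log₁₀(σ'_p/σ'_0) + C_c·log₁₀(σ'_f/σ'_p)]
    = 3.9/1.8 × [0.045×log₁₀(124/83.167) + 0.45×log₁₀(150.17/124)]
    = 2.1667 × [0.0078062 + 0.037423] = 0.098 m

S_c ≈ 98 mm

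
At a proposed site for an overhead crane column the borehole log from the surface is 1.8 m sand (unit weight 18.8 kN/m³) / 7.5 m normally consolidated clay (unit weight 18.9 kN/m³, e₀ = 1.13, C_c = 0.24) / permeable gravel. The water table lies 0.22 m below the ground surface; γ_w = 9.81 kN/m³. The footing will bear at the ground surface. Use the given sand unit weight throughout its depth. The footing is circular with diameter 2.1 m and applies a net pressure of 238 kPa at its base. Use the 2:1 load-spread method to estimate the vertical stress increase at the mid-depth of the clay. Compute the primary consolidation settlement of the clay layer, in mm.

S_c ≈ 108 mm

Mid-depth of clay below the ground surface: z = 1.8 + 7.5/2 = 5.55 m.
Total vertical stress at mid-clay: σ_v = 18.8×1.8 + 18.9×3.75 = 104.72 kPa.
Pore pressure: u = 9.81×(5.55 − 0.22) = 52.287 kPa.
Initial effective stress: σ'_0 = σ_v − u = 104.72 − 52.287 = 52.433 kPa.
Stress increase at mid-clay by the 2:1 spreading method:
Δσ ≈ qD²/(D+z)² = 238×2.1²/(2.1+5.55)² = 17.935 kPa
Final effective stress: σ'_f = σ'_0 + Δσ = 52.433 + 17.935 = 70.368 kPa.
Normally consolidated clay, so the full stress increment lies on the virgin compression line:
S_c = C_c·H/(1+e₀)·log₁₀(σ'_f/σ'_0) = 0.24×7.5/(1+1.13)×log₁₀(70.368/52.433)
    = 0.84507 × 0.12777 = 0.108 m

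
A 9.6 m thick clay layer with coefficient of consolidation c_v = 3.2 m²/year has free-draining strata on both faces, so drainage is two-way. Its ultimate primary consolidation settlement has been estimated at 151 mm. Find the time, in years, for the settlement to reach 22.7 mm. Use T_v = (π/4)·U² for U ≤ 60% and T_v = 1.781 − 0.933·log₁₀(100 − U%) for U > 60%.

t ≈ 0.128 years

Drainage path length: H_d = H/2 = 4.8 m (double drainage).
U = S(t)/S_ult = 22.7/151 = 0.1503.
U ≤ 60%: T_v = (π/4)·U² = (π/4)×0.15033² = 0.01775.
t = T_v·H_d²/c_v = 0.01775×4.8²/3.2 = 0.1278 years.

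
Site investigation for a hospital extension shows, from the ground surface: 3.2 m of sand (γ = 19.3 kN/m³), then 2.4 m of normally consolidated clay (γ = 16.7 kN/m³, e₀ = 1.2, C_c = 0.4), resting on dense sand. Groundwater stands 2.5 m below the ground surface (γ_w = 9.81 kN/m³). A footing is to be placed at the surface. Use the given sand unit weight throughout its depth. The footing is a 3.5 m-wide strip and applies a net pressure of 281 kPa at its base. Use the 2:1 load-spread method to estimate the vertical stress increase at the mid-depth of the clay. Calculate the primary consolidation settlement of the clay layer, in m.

Mid-depth of clay below the ground surface: z = 3.2 + 2.4/2 = 4.4 m.
Total vertical stress at mid-clay: σ_v = 19.3×3.2 + 16.7×1.2 = 81.8 kPa.
Pore pressure: u = 9.81×(4.4 − 2.5) = 18.639 kPa.
Initial effective stress: σ'_0 = σ_v − u = 81.8 − 18.639 = 63.161 kPa.
Stress increase at mid-clay by the 2:1 spreading method:
Δσ = qB/(B+z) = 281×3.5/(3.5+4.4) = 124.49 kPa
Final effective stress: σ'_f = σ'_0 + Δσ = 63.161 + 124.49 = 187.65 kPa.
Normally consolidated clay, so the full stress increment lies on the virgin compression line:
S_c = C_c·H/(1+e₀)·log₁₀(σ'_f/σ'_0) = 0.4×2.4/(1+1.2)×log₁₀(187.65/63.161)
    = 0.43636 × 0.4729 = 0.2064 m

S_c ≈ 0.206 m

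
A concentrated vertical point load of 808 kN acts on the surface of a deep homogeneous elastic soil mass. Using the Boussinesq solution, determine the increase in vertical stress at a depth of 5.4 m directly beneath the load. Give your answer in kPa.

Boussinesq vertical stress below a point load on an elastic half-space:
Δσ_z = 3P/(2πz²) · [1 + (r/z)²]^(−5/2)
r/z = 0/5.4 = 0; [1+(r/z)²]^(−5/2) = 1.
Δσ_z = 3×808/(2π×5.4²) × 1 = 13.23 × 1 = 13.23 kPa

Δσ_z ≈ 13.2 kPa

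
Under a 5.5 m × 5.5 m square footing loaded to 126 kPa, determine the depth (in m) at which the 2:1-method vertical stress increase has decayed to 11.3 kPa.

z ≈ 12.9 m

2:1 spreading — at depth z the loaded area has grown by z in each plan dimension:
qB²/(B+z)² = Δσ_z ⇒ z = B(√(q/Δσ_z) − 1) = 5.5×(√(126/11.3) − 1) = 12.87 m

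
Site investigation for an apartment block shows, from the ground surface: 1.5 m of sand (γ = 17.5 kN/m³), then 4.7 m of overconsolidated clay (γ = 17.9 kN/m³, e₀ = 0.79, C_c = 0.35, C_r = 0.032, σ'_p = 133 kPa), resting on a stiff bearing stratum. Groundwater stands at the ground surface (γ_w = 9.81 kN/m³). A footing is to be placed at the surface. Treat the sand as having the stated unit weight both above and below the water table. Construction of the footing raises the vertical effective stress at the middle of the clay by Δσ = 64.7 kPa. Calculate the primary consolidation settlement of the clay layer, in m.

Mid-depth of clay below the ground surface: z = 1.5 + 4.7/2 = 3.85 m.
Total vertical stress at mid-clay: σ_v = 17.5×1.5 + 17.9×2.35 = 68.315 kPa.
Pore pressure: u = 9.81×(3.85 − 0) = 37.769 kPa.
Initial effective stress: σ'_0 = σ_v − u = 68.315 − 37.769 = 30.546 kPa.
Final effective stress: σ'_f = 30.546 + 64.7 = 95.246 kPa.
σ'_f = 95.246 ≤ σ'_p = 133 kPa, so the clay remains overconsolidated and only the recompression index applies:
S_c = C_r·H/(1+e₀)·log₁₀(σ'_f/σ'_0) = 0.032×4.7/1.79×log₁₀(95.246/30.546)
    = 0.084022 × 0.49389 = 0.0415 m

S_c ≈ 0.0415 m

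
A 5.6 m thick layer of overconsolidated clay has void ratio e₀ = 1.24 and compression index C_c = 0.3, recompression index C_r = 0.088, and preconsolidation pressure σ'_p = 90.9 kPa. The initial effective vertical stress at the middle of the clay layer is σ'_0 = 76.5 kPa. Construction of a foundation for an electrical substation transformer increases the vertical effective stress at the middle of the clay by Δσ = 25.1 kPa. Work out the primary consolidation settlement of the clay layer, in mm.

S_c ≈ 52.7 mm

Final effective stress: σ'_f = 76.5 + 25.1 = 101.6 kPa.
σ'_f = 101.6 > σ'_p = 90.9 kPa, so the stress path crosses the preconsolidation pressure — recompression up to σ'_p, then virgin compression beyond:
S_c = H/(1+e₀)·[C_r·log₁₀(σ'_p/σ'_0) + C_c·log₁₀(σ'_f/σ'_p)]
    = 5.6/2.24 × [0.088×log₁₀(90.9/76.5) + 0.3×log₁₀(101.6/90.9)]
    = 2.5 × [0.0065914 + 0.014499] = 0.05273 m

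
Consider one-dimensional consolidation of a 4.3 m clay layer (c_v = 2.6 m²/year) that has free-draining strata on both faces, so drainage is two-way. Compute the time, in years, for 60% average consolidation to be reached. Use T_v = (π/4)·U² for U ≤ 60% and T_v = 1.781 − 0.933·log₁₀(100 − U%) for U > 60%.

t ≈ 0.503 years

Drainage path length: H_d = H/2 = 2.15 m (double drainage).
U ≤ 60%: T_v = (π/4)·U² = (π/4)×0.6² = 0.28274.
t = T_v·H_d²/c_v = 0.28274×2.15²/2.6 = 0.5027 years.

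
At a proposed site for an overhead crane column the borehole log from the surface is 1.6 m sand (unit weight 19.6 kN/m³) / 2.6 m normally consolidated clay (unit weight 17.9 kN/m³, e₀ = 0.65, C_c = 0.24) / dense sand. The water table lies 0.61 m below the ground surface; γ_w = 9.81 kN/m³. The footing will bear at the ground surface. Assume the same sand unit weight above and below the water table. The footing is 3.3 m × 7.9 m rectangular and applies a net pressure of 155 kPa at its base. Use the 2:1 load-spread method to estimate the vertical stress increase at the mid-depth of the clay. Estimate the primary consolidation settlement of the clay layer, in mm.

Mid-depth of clay below the ground surface: z = 1.6 + 2.6/2 = 2.9 m.
Total vertical stress at mid-clay: σ_v = 19.6×1.6 + 17.9×1.3 = 54.63 kPa.
Pore pressure: u = 9.81×(2.9 − 0.61) = 22.465 kPa.
Initial effective stress: σ'_0 = σ_v − u = 54.63 − 22.465 = 32.165 kPa.
Stress increase at mid-clay by the 2:1 spreading method:
Δσ = qBL/((B+z)(L+z)) = 155×3.3×7.9/((3.3+2.9)(7.9+2.9)) = 60.347 kPa
Final effective stress: σ'_f = σ'_0 + Δσ = 32.165 + 60.347 = 92.512 kPa.
Normally consolidated clay, so the full stress increment lies on the virgin compression line:
S_c = C_c·H/(1+e₀)·log₁₀(σ'_f/σ'_0) = 0.24×2.6/(1+0.65)×log₁₀(92.512/32.165)
    = 0.37818 × 0.45881 = 0.1735 m

S_c ≈ 174 mm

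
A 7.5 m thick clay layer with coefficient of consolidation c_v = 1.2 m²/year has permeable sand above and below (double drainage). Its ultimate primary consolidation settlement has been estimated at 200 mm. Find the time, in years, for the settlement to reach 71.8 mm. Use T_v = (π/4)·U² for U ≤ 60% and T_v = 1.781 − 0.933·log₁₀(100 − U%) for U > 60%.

Drainage path length: H_d = H/2 = 3.75 m (double drainage).
U = S(t)/S_ult = 71.8/200 = 0.359.
U ≤ 60%: T_v = (π/4)·U² = (π/4)×0.359² = 0.10122.
t = T_v·H_d²/c_v = 0.10122×3.75²/1.2 = 1.186 years.

t ≈ 1.19 years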